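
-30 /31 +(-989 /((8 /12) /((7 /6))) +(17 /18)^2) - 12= -8752471 /5022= -1742.83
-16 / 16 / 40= -1 / 40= -0.02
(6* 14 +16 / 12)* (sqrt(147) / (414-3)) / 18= 896* sqrt(3) / 11097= 0.14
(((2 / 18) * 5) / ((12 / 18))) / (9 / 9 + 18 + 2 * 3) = 1 / 30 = 0.03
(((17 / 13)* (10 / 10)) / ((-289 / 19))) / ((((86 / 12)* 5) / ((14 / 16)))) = -399 / 190060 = -0.00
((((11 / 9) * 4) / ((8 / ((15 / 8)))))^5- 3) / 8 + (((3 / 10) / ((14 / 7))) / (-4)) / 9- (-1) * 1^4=8844053747 / 10192158720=0.87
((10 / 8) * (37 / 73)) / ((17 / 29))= 5365 / 4964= 1.08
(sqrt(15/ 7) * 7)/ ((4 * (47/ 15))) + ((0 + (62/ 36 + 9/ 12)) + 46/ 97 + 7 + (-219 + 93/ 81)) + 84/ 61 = -131979053/ 639036 + 15 * sqrt(105)/ 188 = -205.71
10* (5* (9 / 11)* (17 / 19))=7650 / 209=36.60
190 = 190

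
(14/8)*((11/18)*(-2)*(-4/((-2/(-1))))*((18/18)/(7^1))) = 11/18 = 0.61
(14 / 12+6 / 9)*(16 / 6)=44 / 9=4.89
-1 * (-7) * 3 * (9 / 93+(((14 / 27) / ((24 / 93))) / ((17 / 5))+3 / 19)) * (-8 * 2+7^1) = -6401255 / 40052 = -159.82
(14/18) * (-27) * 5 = -105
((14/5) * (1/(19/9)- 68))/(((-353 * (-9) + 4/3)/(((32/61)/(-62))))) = 0.00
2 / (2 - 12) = -1 / 5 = -0.20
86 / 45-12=-454 / 45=-10.09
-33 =-33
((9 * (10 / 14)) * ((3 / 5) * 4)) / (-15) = -36 / 35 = -1.03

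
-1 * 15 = -15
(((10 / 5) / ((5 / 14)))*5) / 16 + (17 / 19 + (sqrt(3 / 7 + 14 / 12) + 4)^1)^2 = 39.67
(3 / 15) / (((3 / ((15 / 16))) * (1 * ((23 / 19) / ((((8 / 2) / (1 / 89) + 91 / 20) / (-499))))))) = -137009 / 3672640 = -0.04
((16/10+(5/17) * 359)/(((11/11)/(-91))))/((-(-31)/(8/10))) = -3316404/13175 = -251.72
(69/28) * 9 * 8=1242/7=177.43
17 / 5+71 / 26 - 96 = -11683 / 130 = -89.87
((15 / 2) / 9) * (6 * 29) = 145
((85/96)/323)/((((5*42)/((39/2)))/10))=65/25536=0.00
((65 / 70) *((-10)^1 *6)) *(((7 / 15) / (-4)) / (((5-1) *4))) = 13 / 32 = 0.41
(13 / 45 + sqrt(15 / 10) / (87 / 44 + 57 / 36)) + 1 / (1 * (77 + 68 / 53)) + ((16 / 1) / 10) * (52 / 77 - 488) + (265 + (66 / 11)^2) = -478.07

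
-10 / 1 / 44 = -5 / 22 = -0.23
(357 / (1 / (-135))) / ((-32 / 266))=6409935 / 16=400620.94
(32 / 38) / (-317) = -16 / 6023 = -0.00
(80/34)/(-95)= -8/323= -0.02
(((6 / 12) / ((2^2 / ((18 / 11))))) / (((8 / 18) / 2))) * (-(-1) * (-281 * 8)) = -22761 / 11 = -2069.18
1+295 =296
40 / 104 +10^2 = 1305 / 13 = 100.38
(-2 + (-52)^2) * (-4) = -10808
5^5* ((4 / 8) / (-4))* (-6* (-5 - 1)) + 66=-27993 / 2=-13996.50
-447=-447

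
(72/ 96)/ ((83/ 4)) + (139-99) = 3323/ 83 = 40.04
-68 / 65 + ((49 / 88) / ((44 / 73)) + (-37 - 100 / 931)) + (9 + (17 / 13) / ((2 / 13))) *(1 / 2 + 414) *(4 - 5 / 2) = 2540760181319 / 234314080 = 10843.40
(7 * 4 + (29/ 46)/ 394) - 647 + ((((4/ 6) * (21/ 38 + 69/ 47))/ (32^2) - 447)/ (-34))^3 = 1653.39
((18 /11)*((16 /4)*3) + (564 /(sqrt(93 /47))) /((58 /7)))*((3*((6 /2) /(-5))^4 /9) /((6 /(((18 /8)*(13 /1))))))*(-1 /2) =-346437*sqrt(4371) /4495000 - 28431 /13750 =-7.16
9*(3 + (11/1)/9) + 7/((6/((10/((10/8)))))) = 142/3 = 47.33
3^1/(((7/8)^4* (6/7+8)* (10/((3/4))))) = 2304/53165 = 0.04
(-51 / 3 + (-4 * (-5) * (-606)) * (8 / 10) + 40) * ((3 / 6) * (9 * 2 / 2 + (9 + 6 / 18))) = -532015 / 6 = -88669.17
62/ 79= 0.78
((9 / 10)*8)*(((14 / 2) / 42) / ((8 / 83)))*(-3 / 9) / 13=-0.32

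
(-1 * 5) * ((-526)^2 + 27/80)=-22134107/16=-1383381.69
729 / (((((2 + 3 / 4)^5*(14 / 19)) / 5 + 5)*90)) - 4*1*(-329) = 1804046996 / 1370557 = 1316.29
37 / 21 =1.76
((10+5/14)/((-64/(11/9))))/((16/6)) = -1595/21504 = -0.07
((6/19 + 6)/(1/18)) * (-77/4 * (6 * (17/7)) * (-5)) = 3029400/19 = 159442.11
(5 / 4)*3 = 3.75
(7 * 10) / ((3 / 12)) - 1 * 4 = 276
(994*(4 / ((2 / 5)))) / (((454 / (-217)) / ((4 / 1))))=-4313960 / 227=-19004.23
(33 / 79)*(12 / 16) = 99 / 316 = 0.31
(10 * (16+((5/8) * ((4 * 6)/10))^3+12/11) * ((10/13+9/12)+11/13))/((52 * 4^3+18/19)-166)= 7014895/45833216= 0.15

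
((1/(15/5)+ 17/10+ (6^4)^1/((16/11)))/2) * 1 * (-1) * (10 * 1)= -26791/6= -4465.17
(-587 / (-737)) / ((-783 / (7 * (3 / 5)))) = -4109 / 961785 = -0.00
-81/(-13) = 81/13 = 6.23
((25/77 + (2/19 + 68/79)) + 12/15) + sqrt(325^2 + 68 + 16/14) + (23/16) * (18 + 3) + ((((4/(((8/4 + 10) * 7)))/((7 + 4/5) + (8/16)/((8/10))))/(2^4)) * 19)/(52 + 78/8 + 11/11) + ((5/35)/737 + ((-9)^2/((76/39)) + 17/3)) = 1785623995718423/22457584588560 + sqrt(5179013)/7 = 404.62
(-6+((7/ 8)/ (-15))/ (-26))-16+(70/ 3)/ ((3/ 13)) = 79.11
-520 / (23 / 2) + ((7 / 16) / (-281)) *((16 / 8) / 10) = -23379361 / 517040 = -45.22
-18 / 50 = -9 / 25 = -0.36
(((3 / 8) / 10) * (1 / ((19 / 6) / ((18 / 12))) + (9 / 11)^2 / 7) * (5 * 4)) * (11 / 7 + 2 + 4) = 728379 / 225302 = 3.23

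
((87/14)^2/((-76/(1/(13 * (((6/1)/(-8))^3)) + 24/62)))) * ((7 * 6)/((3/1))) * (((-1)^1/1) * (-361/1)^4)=418722595801943/16926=24738425842.01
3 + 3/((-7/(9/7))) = 120/49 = 2.45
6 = 6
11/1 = 11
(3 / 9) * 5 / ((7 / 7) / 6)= 10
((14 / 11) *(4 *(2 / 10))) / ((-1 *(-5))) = 56 / 275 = 0.20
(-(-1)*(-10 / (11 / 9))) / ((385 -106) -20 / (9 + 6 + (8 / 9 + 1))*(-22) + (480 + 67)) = -1710 / 178079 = -0.01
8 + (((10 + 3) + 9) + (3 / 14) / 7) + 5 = 3433 / 98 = 35.03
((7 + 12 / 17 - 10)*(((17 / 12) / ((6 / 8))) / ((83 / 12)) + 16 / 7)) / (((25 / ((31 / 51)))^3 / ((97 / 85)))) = -33509274292 / 348020261859375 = -0.00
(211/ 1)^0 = 1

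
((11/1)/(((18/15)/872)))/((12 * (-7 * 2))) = -5995/126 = -47.58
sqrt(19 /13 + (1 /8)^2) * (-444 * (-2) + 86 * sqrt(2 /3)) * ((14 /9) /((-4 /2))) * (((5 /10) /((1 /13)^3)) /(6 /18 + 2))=-6253 * sqrt(15977) /2 -7267 * sqrt(95862) /72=-426439.80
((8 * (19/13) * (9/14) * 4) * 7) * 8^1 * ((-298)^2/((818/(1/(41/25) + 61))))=2454946085376/217997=11261375.55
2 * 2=4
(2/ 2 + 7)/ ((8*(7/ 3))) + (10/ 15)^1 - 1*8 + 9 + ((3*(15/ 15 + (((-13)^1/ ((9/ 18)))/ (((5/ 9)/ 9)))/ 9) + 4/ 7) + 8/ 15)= -671/ 5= -134.20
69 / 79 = 0.87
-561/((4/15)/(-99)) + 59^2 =847009/4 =211752.25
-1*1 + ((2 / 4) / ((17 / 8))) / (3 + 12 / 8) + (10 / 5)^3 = 1079 / 153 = 7.05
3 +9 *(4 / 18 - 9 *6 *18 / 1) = -8743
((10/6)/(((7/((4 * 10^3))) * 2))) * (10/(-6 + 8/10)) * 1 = -250000/273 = -915.75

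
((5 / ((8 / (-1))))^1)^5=-3125 / 32768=-0.10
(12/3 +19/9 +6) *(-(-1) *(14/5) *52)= 79352/45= 1763.38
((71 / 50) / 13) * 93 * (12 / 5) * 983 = 38944494 / 1625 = 23965.84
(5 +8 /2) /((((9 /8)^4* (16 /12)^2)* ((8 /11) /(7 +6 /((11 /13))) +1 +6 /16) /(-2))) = -634880 /143289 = -4.43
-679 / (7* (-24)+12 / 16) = 2716 / 669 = 4.06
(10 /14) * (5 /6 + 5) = 25 /6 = 4.17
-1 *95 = -95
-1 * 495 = -495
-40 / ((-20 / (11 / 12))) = 11 / 6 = 1.83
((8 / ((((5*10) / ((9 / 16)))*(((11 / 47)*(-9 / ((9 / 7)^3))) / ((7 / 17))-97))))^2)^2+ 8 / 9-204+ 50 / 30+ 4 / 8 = -3709503874669977492121114553716951 / 18460345519507829173646400000000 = -200.94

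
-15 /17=-0.88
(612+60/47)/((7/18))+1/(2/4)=519490/329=1579.00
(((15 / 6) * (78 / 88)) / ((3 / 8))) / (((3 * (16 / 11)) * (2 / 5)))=325 / 96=3.39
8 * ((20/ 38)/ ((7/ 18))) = 1440/ 133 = 10.83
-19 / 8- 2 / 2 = -27 / 8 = -3.38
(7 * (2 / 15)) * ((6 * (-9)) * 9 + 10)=-6664 / 15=-444.27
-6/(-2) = 3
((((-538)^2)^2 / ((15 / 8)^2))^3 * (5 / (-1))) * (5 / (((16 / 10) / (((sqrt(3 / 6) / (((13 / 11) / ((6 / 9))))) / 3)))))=-211948295410567360176885942411002380288 * sqrt(2) / 10661625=-28113927650942851441157530000000.00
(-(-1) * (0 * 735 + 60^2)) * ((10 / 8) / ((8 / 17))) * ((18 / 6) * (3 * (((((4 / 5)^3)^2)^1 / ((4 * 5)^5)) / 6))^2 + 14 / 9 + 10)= 2107620239257813418 / 19073486328125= 110500.00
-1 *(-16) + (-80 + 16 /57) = -3632 /57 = -63.72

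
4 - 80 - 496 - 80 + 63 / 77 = -7163 / 11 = -651.18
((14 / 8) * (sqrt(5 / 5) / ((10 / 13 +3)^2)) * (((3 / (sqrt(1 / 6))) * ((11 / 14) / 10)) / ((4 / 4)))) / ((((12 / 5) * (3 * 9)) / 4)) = 1859 * sqrt(6) / 1037232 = 0.00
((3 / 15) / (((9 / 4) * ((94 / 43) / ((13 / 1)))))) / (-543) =-1118 / 1148445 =-0.00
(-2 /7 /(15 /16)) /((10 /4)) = -64 /525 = -0.12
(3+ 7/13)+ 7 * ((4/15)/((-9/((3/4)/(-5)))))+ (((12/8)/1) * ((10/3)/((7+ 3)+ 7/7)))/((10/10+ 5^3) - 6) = 919783/257400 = 3.57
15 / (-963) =-5 / 321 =-0.02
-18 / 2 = -9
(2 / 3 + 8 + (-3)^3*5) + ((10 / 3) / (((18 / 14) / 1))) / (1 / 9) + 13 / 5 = -502 / 5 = -100.40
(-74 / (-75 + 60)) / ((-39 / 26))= -3.29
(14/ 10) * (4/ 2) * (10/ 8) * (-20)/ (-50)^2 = -0.03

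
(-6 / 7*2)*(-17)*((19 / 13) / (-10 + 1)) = -1292 / 273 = -4.73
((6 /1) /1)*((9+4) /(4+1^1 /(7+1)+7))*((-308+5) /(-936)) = 202 /89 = 2.27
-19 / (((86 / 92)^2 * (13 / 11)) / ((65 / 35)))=-34.17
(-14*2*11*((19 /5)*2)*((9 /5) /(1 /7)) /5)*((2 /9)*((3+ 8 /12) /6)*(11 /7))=-1416184 /1125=-1258.83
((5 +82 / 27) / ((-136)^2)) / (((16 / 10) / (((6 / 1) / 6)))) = 1085 / 3995136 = 0.00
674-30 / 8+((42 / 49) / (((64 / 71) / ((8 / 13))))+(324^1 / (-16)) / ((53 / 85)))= 12315217 / 19292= 638.36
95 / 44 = 2.16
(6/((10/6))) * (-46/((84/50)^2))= -2875/49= -58.67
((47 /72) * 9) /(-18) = -47 /144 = -0.33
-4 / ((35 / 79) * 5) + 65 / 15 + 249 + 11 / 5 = 133207 / 525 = 253.73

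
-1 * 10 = -10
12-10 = 2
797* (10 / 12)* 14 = 27895 / 3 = 9298.33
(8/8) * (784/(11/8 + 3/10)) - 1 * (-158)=41946/67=626.06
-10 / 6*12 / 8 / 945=-1 / 378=-0.00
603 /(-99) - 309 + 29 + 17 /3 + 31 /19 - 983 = -791144 /627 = -1261.79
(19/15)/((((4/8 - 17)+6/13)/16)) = -7904/6255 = -1.26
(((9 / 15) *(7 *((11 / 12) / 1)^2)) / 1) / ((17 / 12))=2.49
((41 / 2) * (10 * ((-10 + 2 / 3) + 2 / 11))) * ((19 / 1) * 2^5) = -37641280 / 33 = -1140644.85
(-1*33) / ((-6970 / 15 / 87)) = 8613 / 1394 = 6.18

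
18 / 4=9 / 2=4.50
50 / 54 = 25 / 27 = 0.93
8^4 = 4096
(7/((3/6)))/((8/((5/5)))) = 1.75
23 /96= 0.24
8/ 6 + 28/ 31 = 208/ 93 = 2.24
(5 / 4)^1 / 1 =5 / 4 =1.25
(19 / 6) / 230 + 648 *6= 3888.01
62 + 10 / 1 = 72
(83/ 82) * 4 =166/ 41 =4.05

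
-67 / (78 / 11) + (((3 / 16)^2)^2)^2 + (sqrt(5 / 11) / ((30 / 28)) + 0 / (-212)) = -1582695192697 / 167503724544 + 14 *sqrt(55) / 165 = -8.82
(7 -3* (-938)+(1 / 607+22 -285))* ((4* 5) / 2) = 15527070 / 607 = 25580.02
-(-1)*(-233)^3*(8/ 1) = -101194696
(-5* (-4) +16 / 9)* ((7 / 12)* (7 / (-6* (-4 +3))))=14.82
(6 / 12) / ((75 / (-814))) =-407 / 75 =-5.43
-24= -24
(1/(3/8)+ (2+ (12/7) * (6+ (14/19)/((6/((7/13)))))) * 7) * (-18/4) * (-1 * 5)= 497175/247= 2012.85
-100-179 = -279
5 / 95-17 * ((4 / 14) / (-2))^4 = 2078 / 45619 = 0.05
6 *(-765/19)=-4590/19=-241.58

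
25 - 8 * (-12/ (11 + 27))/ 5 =2423/ 95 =25.51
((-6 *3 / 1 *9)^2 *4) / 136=13122 / 17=771.88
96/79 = 1.22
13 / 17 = 0.76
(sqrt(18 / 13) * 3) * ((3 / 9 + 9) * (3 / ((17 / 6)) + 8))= 12936 * sqrt(26) / 221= 298.47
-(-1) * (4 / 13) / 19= 4 / 247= 0.02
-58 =-58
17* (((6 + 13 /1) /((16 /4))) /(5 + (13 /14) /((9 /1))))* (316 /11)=3215142 /7073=454.57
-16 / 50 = -0.32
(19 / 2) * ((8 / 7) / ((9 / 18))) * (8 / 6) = 608 / 21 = 28.95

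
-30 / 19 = -1.58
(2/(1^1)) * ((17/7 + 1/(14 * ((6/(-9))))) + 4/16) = 36/7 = 5.14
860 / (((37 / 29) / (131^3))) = 56067389540 / 37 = 1515334852.43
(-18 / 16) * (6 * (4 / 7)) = -27 / 7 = -3.86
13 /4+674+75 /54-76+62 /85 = 1846307 /3060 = 603.37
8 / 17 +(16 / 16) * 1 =25 / 17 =1.47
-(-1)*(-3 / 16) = -3 / 16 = -0.19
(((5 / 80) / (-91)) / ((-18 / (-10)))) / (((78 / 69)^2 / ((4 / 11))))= -2645 / 24360336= -0.00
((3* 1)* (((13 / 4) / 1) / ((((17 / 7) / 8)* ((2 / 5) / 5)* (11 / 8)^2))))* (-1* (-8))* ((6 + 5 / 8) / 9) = 7716800 / 6171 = 1250.49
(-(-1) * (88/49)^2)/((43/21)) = 23232/14749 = 1.58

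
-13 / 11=-1.18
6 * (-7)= -42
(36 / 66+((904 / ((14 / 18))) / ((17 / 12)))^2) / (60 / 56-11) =-209704333260 / 3093167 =-67795.99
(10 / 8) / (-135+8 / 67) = -335 / 36148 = -0.01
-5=-5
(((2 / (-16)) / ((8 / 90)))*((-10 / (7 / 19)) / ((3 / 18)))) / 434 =12825 / 24304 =0.53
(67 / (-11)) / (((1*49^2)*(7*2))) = -67 / 369754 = -0.00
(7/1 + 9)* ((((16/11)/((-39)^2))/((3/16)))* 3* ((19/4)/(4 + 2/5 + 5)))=97280/786357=0.12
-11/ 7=-1.57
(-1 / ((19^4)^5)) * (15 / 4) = -0.00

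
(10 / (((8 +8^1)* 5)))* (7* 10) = 35 / 4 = 8.75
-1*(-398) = 398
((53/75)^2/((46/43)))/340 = 120787/87975000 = 0.00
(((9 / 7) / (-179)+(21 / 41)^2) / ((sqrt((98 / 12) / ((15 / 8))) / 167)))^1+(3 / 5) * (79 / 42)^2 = 6241 / 2940+134629722 * sqrt(5) / 14744051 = 22.54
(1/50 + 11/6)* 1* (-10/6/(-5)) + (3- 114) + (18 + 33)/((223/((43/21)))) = -38604521/351225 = -109.91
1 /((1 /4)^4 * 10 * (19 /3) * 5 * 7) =384 /3325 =0.12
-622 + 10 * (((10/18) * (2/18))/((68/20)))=-856244/1377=-621.82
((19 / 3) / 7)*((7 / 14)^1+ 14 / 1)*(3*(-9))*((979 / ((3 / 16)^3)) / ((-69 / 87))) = 32037767168 / 483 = 66330780.89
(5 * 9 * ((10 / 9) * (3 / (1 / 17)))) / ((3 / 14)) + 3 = 11903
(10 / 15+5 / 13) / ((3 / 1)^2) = 41 / 351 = 0.12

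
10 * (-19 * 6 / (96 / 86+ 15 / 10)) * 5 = -6536 / 3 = -2178.67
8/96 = 1/12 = 0.08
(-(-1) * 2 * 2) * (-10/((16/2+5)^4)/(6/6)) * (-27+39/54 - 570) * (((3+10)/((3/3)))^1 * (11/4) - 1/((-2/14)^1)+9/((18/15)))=3595555/85683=41.96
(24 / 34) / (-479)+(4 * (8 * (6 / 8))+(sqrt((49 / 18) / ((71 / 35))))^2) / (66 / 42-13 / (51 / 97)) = -31425809371 / 28674076188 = -1.10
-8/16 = -1/2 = -0.50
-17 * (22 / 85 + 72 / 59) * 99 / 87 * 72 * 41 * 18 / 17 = -89437.71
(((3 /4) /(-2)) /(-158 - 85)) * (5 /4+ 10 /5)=13 /2592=0.01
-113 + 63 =-50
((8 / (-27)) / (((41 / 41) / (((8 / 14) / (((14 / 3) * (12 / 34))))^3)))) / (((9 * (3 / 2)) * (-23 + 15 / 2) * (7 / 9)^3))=0.00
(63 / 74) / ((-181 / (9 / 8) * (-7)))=81 / 107152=0.00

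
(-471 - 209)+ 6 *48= -392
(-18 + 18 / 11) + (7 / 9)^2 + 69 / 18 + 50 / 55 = -19631 / 1782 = -11.02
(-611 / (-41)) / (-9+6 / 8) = -2444 / 1353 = -1.81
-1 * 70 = -70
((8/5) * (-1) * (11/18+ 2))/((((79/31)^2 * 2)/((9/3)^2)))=-2.89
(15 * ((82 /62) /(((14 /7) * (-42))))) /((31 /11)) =-2255 /26908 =-0.08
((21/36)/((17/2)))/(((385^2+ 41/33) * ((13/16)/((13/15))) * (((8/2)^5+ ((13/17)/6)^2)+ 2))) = 62832/130537000101545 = 0.00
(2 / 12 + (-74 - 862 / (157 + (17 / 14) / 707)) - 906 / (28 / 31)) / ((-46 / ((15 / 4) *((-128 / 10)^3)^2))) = 388078060.03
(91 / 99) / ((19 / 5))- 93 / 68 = -1.13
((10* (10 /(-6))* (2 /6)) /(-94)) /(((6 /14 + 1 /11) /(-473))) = -182105 /3384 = -53.81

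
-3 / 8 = -0.38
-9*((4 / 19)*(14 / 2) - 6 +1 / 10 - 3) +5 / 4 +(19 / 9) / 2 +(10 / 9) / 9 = 2132003 / 30780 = 69.27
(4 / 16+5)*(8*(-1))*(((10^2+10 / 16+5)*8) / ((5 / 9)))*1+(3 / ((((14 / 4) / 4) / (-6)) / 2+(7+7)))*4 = -85409082 / 1337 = -63881.14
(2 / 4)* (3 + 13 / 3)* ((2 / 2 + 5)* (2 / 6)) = 22 / 3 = 7.33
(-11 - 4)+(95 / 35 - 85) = -681 / 7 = -97.29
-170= -170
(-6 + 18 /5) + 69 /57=-113 /95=-1.19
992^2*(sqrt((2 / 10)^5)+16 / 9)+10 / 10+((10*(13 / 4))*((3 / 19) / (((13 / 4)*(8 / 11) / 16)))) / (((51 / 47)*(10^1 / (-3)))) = 984064*sqrt(5) / 125+5085617741 / 2907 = 1767041.98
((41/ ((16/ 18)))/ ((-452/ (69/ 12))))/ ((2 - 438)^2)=-8487/ 2749548544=-0.00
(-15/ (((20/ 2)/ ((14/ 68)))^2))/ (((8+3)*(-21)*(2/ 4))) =7/ 127160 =0.00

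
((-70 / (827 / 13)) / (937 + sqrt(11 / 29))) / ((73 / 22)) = -54400346 / 153711146439 + 2002 * sqrt(319) / 153711146439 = -0.00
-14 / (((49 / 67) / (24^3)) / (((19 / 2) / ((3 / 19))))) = -111453696 / 7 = -15921956.57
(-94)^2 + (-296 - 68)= 8472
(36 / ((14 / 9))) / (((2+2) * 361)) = 81 / 5054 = 0.02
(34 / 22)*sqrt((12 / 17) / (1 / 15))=6*sqrt(85) / 11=5.03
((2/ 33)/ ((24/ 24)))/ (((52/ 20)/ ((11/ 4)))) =0.06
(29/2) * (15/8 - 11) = -2117/16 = -132.31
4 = 4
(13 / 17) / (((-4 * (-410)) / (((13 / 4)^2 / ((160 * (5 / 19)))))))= 0.00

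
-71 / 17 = -4.18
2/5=0.40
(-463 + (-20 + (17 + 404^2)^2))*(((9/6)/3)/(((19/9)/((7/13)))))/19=839317871889/4693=178844634.96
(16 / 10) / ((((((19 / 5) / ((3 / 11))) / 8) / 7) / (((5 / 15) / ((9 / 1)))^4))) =448 / 37023723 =0.00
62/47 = 1.32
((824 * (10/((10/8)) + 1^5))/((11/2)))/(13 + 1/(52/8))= 21424/209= 102.51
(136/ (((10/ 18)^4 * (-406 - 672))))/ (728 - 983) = 8748/ 1684375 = 0.01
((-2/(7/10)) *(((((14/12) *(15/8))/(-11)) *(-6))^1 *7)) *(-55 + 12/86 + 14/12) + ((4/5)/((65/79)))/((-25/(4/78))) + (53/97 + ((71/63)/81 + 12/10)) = 126923331137236357/98920238917500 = 1283.09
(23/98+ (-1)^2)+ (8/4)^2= 513/98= 5.23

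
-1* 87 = -87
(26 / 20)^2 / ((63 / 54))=507 / 350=1.45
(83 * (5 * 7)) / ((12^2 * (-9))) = -2905 / 1296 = -2.24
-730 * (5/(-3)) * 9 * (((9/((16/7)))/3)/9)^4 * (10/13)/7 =3129875/5750784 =0.54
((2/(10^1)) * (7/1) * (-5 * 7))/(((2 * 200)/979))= -47971/400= -119.93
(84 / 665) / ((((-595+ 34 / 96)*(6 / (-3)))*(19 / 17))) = 288 / 3030595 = 0.00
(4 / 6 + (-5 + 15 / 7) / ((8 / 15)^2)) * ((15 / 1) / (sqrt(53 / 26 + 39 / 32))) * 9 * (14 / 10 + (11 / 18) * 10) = -532519 * sqrt(35230) / 18970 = -5268.95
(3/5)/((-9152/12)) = -9/11440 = -0.00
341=341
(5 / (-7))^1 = -5 / 7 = -0.71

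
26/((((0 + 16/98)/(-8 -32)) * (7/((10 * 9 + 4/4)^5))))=-5678692520410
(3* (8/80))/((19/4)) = 6/95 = 0.06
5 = 5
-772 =-772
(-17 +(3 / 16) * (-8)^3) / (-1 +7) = -113 / 6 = -18.83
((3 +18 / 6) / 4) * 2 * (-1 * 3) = -9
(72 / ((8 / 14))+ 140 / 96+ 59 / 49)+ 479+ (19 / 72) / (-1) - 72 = 535.40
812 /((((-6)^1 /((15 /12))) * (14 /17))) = -2465 /12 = -205.42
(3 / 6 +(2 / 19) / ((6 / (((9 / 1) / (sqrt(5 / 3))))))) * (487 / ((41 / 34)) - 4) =49182 * sqrt(15) / 3895 +8197 / 41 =248.83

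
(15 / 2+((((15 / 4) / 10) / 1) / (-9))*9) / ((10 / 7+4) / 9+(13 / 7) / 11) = 9.23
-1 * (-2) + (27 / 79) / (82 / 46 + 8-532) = 1897117 / 948869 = 2.00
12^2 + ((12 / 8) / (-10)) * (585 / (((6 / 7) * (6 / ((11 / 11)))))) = 2031 / 16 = 126.94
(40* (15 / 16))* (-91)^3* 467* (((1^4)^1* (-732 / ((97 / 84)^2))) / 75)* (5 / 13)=349548439050720 / 9409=37150434589.30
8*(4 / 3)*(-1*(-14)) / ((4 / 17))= 1904 / 3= 634.67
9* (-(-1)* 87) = 783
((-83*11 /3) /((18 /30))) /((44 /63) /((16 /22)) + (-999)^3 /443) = 28312130 /125622324271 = 0.00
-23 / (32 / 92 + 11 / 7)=-3703 / 309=-11.98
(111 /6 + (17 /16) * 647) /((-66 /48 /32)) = -180720 /11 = -16429.09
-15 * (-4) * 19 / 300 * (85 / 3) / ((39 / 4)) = 1292 / 117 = 11.04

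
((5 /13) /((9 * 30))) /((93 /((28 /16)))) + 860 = 224583847 /261144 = 860.00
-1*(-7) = 7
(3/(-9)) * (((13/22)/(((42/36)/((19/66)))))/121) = -247/614922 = -0.00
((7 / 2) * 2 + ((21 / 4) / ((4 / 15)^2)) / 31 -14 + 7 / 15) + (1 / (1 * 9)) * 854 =8101009 / 89280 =90.74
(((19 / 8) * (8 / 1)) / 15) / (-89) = -19 / 1335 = -0.01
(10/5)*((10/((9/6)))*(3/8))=5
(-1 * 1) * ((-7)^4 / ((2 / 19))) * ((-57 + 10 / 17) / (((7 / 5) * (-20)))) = -6249803 / 136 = -45954.43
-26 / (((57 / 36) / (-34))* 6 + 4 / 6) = -5304 / 79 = -67.14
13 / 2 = 6.50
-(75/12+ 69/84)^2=-9801/196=-50.01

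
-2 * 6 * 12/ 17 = -144/ 17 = -8.47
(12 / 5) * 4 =48 / 5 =9.60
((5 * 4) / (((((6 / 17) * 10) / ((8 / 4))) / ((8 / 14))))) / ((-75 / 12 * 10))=-0.10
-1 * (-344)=344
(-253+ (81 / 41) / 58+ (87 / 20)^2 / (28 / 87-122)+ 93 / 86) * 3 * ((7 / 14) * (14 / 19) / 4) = -1145858661302901 / 16453404828800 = -69.64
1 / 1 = 1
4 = 4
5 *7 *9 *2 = 630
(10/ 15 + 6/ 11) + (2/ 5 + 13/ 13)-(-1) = 596/ 165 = 3.61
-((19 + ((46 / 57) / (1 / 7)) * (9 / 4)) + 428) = -17469 / 38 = -459.71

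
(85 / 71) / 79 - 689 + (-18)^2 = -2047200 / 5609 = -364.98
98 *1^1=98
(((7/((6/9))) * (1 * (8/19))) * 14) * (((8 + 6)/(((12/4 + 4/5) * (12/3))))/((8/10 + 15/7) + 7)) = 60025/10469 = 5.73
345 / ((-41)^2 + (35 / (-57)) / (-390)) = 1533870 / 7473733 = 0.21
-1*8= -8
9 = 9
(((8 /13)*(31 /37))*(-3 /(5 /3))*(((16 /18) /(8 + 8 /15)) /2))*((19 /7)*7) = -1767 /1924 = -0.92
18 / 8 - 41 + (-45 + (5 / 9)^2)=-27035 / 324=-83.44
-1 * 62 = -62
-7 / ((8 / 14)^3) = -37.52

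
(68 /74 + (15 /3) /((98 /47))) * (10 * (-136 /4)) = -2044590 /1813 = -1127.74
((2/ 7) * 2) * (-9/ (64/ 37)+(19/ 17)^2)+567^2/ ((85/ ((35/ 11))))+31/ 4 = 12039.84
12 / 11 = 1.09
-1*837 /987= -279 /329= -0.85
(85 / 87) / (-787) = -0.00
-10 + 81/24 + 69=499/8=62.38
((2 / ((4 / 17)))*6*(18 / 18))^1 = 51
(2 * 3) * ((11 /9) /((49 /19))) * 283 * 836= 672746.83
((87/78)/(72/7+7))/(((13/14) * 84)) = 203/245388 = 0.00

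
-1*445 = -445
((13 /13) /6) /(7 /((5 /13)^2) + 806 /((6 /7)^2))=75 /514969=0.00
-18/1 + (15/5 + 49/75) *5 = 4/15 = 0.27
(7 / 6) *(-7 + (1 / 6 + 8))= 49 / 36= 1.36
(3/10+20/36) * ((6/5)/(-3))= -77/225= -0.34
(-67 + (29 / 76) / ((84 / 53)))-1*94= -1026287 / 6384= -160.76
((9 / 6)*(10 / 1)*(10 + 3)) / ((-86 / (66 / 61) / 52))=-334620 / 2623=-127.57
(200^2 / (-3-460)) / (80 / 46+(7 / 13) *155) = -478400 / 471797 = -1.01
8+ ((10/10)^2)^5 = 9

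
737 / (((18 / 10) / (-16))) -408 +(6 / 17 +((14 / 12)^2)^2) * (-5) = -153566101 / 22032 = -6970.14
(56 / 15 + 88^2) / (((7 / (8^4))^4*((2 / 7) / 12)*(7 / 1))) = 65423791786811195392 / 12005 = 5449711935594435.27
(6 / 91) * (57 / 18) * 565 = 10735 / 91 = 117.97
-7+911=904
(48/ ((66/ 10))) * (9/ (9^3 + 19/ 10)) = 7200/ 80399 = 0.09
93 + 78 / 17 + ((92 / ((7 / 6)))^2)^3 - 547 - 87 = 480931680953155057 / 2000033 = 240461872855.68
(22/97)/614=11/29779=0.00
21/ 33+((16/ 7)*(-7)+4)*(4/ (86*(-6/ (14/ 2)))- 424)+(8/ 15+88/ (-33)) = 36093359/ 7095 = 5087.15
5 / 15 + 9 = 28 / 3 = 9.33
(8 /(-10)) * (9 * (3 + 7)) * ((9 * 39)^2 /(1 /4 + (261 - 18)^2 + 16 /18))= -319336992 /2125805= -150.22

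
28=28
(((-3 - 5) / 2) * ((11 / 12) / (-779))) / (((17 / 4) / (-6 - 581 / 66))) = -1954 / 119187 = -0.02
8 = 8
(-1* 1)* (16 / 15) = -16 / 15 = -1.07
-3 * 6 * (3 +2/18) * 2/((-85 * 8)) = 14/85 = 0.16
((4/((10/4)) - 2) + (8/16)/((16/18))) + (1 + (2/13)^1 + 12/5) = 773/208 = 3.72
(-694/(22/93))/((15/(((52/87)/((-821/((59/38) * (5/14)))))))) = 8250619/104497701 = 0.08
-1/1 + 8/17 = -9/17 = -0.53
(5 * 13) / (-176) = -0.37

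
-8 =-8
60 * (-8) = -480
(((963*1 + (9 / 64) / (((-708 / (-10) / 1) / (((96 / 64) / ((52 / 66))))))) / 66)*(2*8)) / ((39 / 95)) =3991851835 / 7019584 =568.67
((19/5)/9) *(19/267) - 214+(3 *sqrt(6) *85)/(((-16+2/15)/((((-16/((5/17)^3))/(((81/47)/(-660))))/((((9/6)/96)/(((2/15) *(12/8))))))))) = -5201963008 *sqrt(6)/105 - 2570849/12015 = -121354071.40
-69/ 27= -23/ 9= -2.56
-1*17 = -17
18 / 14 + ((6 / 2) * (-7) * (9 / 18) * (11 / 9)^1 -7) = -779 / 42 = -18.55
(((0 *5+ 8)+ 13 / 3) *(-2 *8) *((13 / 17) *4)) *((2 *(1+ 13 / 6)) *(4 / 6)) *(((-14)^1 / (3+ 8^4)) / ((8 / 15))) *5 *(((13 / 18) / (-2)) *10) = -1663298000 / 5644323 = -294.69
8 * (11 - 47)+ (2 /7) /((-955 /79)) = -1925438 /6685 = -288.02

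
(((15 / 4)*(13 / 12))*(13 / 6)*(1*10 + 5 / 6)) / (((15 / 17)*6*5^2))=37349 / 51840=0.72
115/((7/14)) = 230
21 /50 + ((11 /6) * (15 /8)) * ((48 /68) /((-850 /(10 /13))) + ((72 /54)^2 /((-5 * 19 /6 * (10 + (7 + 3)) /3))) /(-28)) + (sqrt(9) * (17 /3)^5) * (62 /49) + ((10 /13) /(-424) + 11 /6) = 66616381584452989 /3003182746200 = 22181.93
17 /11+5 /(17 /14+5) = 2249 /957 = 2.35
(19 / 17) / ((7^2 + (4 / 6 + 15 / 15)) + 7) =57 / 2941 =0.02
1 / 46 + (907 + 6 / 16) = 907.40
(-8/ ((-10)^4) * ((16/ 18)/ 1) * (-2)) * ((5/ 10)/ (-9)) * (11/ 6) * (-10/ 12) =11/ 91125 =0.00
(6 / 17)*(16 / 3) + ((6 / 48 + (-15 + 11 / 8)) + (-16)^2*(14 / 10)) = 58953 / 170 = 346.78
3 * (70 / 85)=42 / 17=2.47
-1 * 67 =-67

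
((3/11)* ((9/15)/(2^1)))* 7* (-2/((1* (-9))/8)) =56/55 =1.02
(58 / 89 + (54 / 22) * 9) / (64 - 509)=-0.05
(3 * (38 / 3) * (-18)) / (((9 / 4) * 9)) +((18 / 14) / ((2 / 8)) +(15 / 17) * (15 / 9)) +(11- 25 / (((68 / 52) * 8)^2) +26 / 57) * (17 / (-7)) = -54.43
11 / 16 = 0.69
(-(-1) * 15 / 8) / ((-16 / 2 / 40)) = -75 / 8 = -9.38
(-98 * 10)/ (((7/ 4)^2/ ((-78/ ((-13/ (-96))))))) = 184320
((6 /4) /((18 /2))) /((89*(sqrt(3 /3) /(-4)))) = -2 /267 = -0.01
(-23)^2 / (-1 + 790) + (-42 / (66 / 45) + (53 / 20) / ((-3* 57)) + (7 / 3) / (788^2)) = -42977013921749 / 1535914298160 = -27.98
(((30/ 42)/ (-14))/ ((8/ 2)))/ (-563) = 5/ 220696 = 0.00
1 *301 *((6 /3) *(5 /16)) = 1505 /8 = 188.12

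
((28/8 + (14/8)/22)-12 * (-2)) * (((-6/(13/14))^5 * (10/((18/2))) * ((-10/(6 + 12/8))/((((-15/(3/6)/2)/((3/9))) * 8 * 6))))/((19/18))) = -15663586176/77600237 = -201.85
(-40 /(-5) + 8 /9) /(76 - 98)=-40 /99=-0.40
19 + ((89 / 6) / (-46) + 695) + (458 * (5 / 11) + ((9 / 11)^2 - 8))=914.53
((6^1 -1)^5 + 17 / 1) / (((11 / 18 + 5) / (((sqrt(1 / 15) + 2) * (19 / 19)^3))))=18852 * sqrt(15) / 505 + 113112 / 101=1264.50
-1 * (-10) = 10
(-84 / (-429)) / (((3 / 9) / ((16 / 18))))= 224 / 429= 0.52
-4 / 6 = -2 / 3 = -0.67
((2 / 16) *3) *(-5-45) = -75 / 4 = -18.75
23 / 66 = 0.35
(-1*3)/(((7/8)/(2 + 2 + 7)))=-37.71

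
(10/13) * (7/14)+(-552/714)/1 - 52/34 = -2967/1547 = -1.92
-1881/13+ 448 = 303.31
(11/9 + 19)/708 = 0.03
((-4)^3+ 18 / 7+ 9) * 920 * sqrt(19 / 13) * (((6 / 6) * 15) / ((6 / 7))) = -844100 * sqrt(247) / 13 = -1020467.14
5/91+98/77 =1329/1001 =1.33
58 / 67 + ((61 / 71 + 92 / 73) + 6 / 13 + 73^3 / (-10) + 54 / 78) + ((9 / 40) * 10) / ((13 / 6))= -877970946563 / 22571965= -38896.52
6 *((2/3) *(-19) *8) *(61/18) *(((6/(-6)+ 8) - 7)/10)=0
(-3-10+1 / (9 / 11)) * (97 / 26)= -5141 / 117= -43.94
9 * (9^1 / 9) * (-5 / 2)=-45 / 2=-22.50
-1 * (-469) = 469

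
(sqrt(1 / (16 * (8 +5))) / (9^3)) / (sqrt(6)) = sqrt(78) / 227448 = 0.00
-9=-9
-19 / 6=-3.17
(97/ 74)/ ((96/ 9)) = 291/ 2368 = 0.12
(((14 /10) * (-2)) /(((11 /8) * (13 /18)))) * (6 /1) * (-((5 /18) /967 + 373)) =4362921696 /691405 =6310.23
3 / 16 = 0.19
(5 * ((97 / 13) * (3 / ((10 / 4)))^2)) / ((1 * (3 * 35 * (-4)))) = -291 / 2275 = -0.13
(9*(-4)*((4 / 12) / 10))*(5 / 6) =-1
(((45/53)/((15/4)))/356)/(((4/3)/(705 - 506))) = 1791/18868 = 0.09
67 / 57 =1.18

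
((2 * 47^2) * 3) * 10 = 132540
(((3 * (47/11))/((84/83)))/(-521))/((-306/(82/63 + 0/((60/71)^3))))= 159941/1546751052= 0.00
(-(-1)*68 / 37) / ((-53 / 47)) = -3196 / 1961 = -1.63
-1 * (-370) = 370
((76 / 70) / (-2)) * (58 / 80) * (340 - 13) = -180177 / 1400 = -128.70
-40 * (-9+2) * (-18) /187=-5040 /187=-26.95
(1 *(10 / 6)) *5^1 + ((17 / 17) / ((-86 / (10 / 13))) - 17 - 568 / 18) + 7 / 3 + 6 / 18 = -188987 / 5031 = -37.56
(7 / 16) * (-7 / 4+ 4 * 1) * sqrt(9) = 189 / 64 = 2.95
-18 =-18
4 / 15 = 0.27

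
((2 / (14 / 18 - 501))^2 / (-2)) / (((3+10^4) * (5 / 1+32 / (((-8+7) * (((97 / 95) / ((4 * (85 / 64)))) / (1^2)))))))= 0.00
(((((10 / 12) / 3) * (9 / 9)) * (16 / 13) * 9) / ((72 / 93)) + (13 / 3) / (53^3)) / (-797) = -23076104 / 4627543791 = -0.00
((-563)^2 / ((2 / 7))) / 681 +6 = 2226955 / 1362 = 1635.06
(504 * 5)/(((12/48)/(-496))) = -4999680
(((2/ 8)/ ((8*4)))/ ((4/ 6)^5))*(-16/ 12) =-81/ 1024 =-0.08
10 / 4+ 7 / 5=39 / 10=3.90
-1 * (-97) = 97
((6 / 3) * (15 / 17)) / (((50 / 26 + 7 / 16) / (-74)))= -461760 / 8347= -55.32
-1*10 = -10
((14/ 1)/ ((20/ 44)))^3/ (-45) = -3652264/ 5625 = -649.29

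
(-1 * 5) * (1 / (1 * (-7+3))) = 5 / 4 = 1.25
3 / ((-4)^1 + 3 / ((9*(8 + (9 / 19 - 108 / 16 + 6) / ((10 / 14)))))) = -26037 / 34336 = -0.76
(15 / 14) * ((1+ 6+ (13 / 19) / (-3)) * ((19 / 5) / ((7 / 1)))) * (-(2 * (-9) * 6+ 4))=409.63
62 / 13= 4.77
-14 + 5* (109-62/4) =907/2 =453.50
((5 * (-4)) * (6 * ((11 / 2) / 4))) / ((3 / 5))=-275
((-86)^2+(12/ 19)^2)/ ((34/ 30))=40051500/ 6137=6526.23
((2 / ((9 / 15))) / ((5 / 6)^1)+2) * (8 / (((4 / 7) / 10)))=840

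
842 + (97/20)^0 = 843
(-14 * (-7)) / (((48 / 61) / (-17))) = -50813 / 24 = -2117.21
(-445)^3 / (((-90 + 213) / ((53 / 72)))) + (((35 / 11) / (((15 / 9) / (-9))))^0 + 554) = -4665504545 / 8856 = -526818.49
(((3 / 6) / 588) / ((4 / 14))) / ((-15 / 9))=-0.00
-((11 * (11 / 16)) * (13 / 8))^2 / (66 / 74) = -8322743 / 49152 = -169.33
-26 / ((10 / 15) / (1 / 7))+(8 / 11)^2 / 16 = -4691 / 847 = -5.54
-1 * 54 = -54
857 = 857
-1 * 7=-7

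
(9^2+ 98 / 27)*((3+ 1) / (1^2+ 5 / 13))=59410 / 243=244.49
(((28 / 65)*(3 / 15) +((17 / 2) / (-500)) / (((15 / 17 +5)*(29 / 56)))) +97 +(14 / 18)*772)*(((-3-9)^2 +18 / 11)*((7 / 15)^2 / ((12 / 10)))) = 129014863747049 / 6998062500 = 18435.80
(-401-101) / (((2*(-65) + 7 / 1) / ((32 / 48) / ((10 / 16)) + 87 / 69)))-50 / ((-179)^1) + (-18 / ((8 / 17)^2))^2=6616.42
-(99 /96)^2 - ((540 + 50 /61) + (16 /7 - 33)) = -223507563 /437248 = -511.17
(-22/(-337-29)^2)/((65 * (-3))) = 11/13060710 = 0.00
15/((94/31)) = 465/94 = 4.95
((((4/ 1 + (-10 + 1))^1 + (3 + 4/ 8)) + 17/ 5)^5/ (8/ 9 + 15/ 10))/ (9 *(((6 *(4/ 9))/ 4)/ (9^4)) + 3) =48737056617/ 14110450000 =3.45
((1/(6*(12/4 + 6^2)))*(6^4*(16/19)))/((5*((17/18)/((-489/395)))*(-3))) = 3379968/8293025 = 0.41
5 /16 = 0.31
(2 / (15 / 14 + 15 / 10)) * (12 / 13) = 28 / 39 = 0.72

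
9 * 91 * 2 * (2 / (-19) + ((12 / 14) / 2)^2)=17082 / 133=128.44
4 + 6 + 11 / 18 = 191 / 18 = 10.61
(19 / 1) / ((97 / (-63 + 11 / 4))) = -4579 / 388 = -11.80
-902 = -902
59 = 59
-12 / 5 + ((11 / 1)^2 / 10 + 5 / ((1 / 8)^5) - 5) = 1638447 / 10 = 163844.70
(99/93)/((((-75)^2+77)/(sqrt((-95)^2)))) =3135/176762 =0.02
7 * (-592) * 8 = -33152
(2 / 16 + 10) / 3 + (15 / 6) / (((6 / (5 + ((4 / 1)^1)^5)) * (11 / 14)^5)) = 1849084697 / 1288408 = 1435.17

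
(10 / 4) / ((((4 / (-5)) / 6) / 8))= -150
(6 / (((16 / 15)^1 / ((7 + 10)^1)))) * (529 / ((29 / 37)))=14973345 / 232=64540.28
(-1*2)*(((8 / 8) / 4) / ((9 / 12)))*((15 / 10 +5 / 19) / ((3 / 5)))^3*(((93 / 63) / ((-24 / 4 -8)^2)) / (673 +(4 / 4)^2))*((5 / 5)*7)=-1165456625 / 880730498592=-0.00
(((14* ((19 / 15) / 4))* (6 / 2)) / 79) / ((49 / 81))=1539 / 5530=0.28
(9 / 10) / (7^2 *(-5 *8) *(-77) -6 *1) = 9 / 1509140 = 0.00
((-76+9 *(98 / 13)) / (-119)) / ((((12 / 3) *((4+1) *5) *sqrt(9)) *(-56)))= -0.00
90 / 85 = 18 / 17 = 1.06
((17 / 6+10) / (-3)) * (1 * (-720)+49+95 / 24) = 2853.46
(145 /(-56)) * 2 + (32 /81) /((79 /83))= -853487 /179172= -4.76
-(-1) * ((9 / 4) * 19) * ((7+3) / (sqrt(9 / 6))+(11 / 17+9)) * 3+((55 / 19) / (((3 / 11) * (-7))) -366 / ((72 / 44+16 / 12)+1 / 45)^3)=855 * sqrt(6) / 2+26926328890627612 / 22033677708903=2269.21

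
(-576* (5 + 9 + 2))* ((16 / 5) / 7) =-147456 / 35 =-4213.03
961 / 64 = 15.02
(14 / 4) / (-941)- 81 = -152449 / 1882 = -81.00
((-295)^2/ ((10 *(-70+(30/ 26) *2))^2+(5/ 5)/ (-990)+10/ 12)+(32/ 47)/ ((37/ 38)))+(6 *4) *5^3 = 200041853671559773/ 66660860283092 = 3000.89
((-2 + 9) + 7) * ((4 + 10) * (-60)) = -11760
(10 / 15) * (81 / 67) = 54 / 67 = 0.81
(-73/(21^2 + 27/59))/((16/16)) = -0.17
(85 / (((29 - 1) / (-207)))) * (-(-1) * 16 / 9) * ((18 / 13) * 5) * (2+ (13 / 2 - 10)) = 1055700 / 91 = 11601.10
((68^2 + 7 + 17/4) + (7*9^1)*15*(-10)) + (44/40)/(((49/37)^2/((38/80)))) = -4623799779/960400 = -4814.45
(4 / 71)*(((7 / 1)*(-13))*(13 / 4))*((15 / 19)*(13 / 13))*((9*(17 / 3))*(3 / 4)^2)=-377.36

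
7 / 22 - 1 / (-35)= 267 / 770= 0.35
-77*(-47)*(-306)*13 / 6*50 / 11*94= -1025196900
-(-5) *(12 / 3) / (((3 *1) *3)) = 20 / 9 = 2.22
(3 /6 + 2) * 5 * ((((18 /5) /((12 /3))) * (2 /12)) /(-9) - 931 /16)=-69845 /96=-727.55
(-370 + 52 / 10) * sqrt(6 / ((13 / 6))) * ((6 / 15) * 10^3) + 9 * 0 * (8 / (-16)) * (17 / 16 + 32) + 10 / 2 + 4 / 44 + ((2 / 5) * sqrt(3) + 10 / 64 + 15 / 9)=-875520 * sqrt(13) / 13 + 2 * sqrt(3) / 5 + 7301 / 1056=-242817.95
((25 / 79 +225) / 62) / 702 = 4450 / 859599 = 0.01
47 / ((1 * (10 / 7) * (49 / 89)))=4183 / 70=59.76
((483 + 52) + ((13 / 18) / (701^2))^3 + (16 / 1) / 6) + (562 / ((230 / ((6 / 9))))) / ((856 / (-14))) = 4578242928408148236668717321 / 8515442900079631361354760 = 537.64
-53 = -53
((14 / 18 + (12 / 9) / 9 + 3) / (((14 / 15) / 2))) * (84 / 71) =2120 / 213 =9.95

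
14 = 14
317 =317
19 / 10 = 1.90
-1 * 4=-4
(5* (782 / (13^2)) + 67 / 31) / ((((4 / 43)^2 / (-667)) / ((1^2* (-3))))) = 490352087517 / 83824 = 5849781.54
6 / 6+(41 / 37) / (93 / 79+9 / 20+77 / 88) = 422119 / 292559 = 1.44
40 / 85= 8 / 17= 0.47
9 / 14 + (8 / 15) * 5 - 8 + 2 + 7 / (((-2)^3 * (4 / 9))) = -3131 / 672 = -4.66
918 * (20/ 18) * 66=67320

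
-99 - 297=-396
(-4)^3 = -64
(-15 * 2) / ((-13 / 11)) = 330 / 13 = 25.38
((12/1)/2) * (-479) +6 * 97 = -2292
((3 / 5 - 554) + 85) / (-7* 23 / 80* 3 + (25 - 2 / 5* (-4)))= -37472 / 1645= -22.78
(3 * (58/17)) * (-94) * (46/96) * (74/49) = -1159913/1666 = -696.23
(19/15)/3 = 0.42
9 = 9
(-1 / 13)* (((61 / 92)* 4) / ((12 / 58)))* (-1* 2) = 1769 / 897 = 1.97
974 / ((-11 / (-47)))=45778 / 11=4161.64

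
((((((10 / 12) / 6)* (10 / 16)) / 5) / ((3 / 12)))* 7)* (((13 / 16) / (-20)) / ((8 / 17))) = -1547 / 36864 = -0.04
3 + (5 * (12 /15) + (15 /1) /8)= 71 /8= 8.88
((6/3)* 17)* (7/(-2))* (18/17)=-126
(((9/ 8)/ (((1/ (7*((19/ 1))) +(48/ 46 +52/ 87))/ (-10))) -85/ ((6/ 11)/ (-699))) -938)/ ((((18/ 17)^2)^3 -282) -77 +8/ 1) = -1524846923203888127/ 4936649353326180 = -308.88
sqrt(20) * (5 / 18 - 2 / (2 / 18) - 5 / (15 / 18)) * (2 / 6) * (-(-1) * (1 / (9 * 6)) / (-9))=0.07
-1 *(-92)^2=-8464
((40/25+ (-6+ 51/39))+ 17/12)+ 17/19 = -0.78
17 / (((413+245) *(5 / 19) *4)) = 0.02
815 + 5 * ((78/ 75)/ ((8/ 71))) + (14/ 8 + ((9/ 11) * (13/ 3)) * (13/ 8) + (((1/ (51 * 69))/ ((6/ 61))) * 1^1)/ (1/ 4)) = 4035055207/ 4645080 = 868.67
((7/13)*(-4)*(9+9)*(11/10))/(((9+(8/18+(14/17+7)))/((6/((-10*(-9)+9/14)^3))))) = -14367584/722095713495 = -0.00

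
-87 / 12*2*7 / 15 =-203 / 30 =-6.77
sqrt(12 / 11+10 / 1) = sqrt(1342) / 11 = 3.33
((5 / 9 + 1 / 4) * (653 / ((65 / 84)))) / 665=18937 / 18525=1.02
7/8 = 0.88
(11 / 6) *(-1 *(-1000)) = 5500 / 3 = 1833.33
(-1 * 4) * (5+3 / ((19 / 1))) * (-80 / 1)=31360 / 19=1650.53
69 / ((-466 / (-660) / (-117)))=-2664090 / 233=-11433.86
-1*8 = -8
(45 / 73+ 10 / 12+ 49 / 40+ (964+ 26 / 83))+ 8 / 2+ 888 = 1351633013 / 727080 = 1858.99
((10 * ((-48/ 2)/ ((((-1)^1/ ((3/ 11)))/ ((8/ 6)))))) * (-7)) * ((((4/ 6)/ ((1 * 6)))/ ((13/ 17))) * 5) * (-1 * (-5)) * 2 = -1904000/ 429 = -4438.23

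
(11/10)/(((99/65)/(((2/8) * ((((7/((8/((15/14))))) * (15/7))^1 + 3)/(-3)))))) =-2431/8064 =-0.30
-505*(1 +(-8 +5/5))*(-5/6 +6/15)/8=-164.12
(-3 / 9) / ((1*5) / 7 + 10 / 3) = -7 / 85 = -0.08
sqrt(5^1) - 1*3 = -3 + sqrt(5) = -0.76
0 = 0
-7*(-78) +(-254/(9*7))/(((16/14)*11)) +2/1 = 216881/396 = 547.68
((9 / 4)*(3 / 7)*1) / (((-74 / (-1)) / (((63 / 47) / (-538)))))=-243 / 7484656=-0.00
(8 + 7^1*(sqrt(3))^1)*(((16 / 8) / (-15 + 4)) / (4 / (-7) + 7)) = -98*sqrt(3) / 495 - 112 / 495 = -0.57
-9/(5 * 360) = -1/200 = -0.00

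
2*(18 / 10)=18 / 5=3.60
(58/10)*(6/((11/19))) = 3306/55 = 60.11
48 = 48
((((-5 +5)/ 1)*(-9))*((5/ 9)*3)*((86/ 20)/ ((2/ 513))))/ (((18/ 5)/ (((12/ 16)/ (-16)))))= 0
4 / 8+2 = 5 / 2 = 2.50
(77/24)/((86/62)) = 2387/1032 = 2.31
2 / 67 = 0.03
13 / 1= 13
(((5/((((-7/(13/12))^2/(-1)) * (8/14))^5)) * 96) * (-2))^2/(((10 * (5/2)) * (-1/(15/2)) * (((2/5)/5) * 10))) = -475124094372019985970025/82143179546384206093878690840576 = -0.00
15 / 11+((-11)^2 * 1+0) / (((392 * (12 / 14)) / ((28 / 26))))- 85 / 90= 8309 / 10296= 0.81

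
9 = 9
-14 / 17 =-0.82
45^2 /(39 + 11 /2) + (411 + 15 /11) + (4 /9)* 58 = 4261414 /8811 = 483.65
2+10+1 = 13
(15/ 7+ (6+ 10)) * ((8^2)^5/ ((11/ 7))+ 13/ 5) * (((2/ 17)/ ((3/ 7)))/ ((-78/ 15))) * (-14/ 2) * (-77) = -233866338866209/ 663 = -352739575967.13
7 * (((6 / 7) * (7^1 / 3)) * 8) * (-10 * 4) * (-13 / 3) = 58240 / 3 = 19413.33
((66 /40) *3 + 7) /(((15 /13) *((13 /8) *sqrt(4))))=3.19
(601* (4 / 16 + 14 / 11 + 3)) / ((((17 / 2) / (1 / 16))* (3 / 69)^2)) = 63267871 / 5984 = 10572.84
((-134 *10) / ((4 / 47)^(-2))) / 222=-10720 / 245199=-0.04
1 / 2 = 0.50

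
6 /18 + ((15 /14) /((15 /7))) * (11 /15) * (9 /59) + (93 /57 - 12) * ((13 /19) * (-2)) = 14.58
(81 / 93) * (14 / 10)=1.22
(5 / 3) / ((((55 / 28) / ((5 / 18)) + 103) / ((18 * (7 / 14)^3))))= 105 / 3082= 0.03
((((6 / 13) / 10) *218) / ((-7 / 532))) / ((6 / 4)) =-509.78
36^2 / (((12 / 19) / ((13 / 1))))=26676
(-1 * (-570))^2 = 324900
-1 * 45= -45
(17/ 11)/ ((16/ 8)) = 17/ 22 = 0.77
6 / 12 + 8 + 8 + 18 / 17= 597 / 34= 17.56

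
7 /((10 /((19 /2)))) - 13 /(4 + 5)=937 /180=5.21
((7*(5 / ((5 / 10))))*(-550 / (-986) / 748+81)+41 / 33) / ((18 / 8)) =6274107874 / 2489157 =2520.58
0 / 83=0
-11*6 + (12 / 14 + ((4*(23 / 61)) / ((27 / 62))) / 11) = -8221424 / 126819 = -64.83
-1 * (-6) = 6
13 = 13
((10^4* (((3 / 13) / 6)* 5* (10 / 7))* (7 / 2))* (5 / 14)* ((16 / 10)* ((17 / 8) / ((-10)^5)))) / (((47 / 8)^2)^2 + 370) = -43520 / 581963291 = -0.00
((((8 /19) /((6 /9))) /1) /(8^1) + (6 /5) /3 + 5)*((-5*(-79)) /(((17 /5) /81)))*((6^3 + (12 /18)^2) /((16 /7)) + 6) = 13415236875 /2584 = 5191655.14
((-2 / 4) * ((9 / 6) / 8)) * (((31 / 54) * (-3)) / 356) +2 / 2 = 68383 / 68352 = 1.00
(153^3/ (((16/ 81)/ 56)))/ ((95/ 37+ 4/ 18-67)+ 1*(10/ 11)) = -7438652484417/ 463744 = -16040428.52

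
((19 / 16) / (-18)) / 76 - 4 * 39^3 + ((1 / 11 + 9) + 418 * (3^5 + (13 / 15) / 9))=-25784857253 / 190080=-135652.66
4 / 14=2 / 7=0.29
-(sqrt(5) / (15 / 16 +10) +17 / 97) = -16 *sqrt(5) / 175 - 17 / 97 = -0.38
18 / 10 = 9 / 5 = 1.80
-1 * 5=-5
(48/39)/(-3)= -16/39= -0.41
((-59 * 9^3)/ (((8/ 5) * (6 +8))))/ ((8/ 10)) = -1075275/ 448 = -2400.17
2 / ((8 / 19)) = 19 / 4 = 4.75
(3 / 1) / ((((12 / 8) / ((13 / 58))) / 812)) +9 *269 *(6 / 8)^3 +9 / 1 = 89239 / 64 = 1394.36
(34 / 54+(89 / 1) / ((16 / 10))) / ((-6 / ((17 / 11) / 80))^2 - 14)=3511639 / 6020860464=0.00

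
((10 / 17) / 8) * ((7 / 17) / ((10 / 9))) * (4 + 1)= 315 / 2312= 0.14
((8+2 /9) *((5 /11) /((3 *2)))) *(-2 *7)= -2590 /297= -8.72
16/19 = 0.84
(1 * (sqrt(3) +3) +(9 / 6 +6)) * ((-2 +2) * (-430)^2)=0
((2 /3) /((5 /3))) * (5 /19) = 2 /19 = 0.11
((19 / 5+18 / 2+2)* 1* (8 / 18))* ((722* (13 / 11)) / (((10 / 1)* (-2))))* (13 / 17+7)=-2179.02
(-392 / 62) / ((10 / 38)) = -3724 / 155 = -24.03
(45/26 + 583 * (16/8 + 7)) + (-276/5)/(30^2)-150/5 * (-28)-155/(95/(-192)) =1185958013/185250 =6401.93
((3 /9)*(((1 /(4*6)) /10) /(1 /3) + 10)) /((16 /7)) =1869 /1280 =1.46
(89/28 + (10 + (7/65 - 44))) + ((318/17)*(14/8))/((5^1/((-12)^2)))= 28219221/30940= 912.06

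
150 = 150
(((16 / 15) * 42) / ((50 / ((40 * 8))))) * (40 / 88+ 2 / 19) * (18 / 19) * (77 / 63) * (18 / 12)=2515968 / 9025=278.78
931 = 931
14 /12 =7 /6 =1.17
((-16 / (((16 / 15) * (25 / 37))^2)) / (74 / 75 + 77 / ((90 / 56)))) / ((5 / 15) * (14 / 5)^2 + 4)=-0.10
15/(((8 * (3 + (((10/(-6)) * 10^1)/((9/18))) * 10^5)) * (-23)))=45/1839998344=0.00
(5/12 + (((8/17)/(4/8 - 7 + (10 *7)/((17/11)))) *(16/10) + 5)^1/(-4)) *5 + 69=512899/7914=64.81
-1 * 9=-9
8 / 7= 1.14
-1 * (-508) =508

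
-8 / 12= -2 / 3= -0.67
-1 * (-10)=10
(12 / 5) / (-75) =-4 / 125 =-0.03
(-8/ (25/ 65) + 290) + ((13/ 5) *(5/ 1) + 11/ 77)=9882/ 35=282.34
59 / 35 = 1.69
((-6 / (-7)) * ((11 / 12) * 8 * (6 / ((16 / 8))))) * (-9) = -1188 / 7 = -169.71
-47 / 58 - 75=-4397 / 58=-75.81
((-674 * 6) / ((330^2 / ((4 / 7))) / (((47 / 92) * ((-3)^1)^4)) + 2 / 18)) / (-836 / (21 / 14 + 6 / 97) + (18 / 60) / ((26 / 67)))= 134762013360 / 82030502995739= 0.00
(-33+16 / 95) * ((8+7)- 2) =-426.81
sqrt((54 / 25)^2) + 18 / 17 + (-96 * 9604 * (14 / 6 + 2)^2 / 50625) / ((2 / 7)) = -3082026104 / 2581875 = -1193.72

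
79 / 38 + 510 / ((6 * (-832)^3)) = 22749247921 / 10942676992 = 2.08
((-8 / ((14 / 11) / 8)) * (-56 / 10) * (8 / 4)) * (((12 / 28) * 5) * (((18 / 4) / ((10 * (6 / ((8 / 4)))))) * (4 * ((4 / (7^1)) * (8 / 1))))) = 811008 / 245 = 3310.24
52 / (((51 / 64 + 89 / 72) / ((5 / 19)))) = 149760 / 22249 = 6.73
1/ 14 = 0.07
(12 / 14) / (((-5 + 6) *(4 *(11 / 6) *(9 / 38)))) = 38 / 77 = 0.49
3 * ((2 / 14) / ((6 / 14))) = 1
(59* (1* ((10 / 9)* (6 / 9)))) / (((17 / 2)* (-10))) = -0.51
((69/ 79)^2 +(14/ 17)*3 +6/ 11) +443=521420912/ 1167067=446.78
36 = 36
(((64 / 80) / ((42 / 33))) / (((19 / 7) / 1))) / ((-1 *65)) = -22 / 6175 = -0.00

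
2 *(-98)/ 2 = -98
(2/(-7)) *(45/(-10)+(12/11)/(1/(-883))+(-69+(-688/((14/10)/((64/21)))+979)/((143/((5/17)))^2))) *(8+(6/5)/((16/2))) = 293622502664749/121622881380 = 2414.20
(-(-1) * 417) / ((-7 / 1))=-417 / 7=-59.57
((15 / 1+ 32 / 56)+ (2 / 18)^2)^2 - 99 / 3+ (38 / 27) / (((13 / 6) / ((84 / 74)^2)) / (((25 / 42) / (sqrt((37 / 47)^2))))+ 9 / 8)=134066246011277 / 637577949267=210.27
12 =12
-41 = -41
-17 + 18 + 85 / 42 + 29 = 1345 / 42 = 32.02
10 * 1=10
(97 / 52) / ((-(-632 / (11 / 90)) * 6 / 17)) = 18139 / 17746560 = 0.00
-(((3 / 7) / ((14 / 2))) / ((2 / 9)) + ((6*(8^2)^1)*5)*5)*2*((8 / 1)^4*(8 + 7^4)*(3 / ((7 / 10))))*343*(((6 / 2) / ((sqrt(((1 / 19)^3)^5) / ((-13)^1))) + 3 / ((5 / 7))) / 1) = -1169706936803328 + 9708845470264143360368640*sqrt(19) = 42319876262164321456035650.00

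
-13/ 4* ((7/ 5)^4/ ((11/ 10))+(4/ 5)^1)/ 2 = -38363/ 5500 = -6.98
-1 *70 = -70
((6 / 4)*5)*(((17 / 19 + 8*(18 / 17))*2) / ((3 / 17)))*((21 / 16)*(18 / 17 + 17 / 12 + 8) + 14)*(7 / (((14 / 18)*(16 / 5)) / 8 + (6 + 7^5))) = 7570591875 / 823179712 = 9.20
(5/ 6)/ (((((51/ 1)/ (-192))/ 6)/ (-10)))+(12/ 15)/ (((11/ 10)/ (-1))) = 35064/ 187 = 187.51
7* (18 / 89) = 126 / 89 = 1.42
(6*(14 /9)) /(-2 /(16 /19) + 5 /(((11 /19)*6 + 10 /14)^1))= -7.90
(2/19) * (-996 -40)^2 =112978.53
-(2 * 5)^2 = -100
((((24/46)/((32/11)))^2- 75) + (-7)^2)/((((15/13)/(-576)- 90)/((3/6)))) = 34287513/237674410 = 0.14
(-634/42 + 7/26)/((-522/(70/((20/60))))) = 40475/6786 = 5.96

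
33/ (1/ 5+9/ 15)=165/ 4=41.25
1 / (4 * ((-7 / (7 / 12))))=-1 / 48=-0.02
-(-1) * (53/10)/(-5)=-53/50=-1.06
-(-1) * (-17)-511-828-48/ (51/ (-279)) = -18588/ 17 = -1093.41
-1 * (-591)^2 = -349281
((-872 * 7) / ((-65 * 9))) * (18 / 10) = 6104 / 325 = 18.78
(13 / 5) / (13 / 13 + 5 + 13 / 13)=13 / 35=0.37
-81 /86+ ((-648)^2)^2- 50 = 15163465748195 /86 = 176319369165.06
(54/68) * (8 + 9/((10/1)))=7.07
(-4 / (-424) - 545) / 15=-57769 / 1590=-36.33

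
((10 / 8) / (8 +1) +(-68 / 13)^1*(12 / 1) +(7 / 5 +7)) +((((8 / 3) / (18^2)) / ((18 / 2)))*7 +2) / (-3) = -93650251 / 1705860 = -54.90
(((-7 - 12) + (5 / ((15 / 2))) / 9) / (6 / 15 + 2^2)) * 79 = -201845 / 594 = -339.81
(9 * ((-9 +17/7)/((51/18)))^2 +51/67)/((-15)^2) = 0.22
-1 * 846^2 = -715716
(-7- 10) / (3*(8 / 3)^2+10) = -51 / 94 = -0.54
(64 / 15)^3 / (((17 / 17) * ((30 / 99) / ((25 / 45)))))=1441792 / 10125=142.40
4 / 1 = 4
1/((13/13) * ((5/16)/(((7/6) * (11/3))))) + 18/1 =1426/45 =31.69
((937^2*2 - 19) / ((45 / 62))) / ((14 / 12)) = 217733956 / 105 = 2073656.72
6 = 6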